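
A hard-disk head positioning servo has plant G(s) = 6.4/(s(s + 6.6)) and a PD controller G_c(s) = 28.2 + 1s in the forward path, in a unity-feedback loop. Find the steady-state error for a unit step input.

The open loop G_c(s)G(s) has a pole at the origin (type 1), so the static position error constant is infinite and e_ss = 1/(1+∞) = 0.

0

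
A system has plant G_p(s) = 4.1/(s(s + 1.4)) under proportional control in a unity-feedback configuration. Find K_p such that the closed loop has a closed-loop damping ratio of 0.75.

Closed-loop characteristic equation: s² + 1.4s + K_p·4.1 = 0.
So ω_n = √(4.1K_p) and 2ζω_n = 1.4, giving ζ = 1.4/(2√(4.1K_p)).
Setting ζ = 0.75: √(4.1K_p) = 1.4/(2·0.75) = 0.9333, so K_p = 0.8711/4.1 = 0.212.

K_p = 0.212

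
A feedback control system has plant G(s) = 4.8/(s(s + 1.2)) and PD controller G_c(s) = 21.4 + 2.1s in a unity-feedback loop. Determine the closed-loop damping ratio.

Forward path: (21.4 + 2.1s)·4.8/(s(s+1.2)). The closed-loop characteristic equation is s² + (1.2 + 4.8·2.1)s + 4.8·21.4 = 0.
That is s² + 11.28s + 102.7 = 0, so ω_n = 10.14 rad/s and ζ = 11.28/(2·10.14) = 0.5565.

ζ = 0.556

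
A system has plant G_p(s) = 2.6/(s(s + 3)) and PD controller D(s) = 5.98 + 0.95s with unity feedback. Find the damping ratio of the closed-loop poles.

ζ = 0.694

Forward path: (5.98 + 0.95s)·2.6/(s(s+3)). The closed-loop characteristic equation is s² + (3 + 2.6·0.95)s + 2.6·5.98 = 0.
That is s² + 5.47s + 15.55 = 0, so ω_n = 3.943 rad/s and ζ = 5.47/(2·3.943) = 0.6936.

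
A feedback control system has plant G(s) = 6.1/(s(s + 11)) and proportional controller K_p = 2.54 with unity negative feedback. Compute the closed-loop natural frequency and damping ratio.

ω_n = 3.94 rad/s, ζ = 1.4

The closed-loop denominator is s(s+11) + 2.54·6.1 = s² + 11s + 15.49.
Matching s² + 2ζω_n s + ω_n²: ω_n = √15.49 = 3.936 rad/s and 2ζω_n = 11, so ζ = 11/(2·3.936) = 1.4.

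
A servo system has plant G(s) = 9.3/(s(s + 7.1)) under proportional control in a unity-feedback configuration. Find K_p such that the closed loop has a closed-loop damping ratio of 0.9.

K_p = 1.67

Closed-loop characteristic equation: s² + 7.1s + K_p·9.3 = 0.
So ω_n = √(9.3K_p) and 2ζω_n = 7.1, giving ζ = 7.1/(2√(9.3K_p)).
Setting ζ = 0.9: √(9.3K_p) = 7.1/(2·0.9) = 3.944, so K_p = 15.56/9.3 = 1.67.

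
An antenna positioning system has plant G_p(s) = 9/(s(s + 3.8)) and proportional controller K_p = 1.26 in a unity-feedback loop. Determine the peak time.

T_p = 1.13 s

Closed-loop characteristic equation: s² + 3.8s + 11.34 = 0, so ω_n = 3.367 rad/s and ζ = 3.8/(2·3.367) = 0.5642.
Damped frequency ω_d = ω_n√(1−ζ²) = 2.78 rad/s, so peak time T_p = π/ω_d = 1.13 s.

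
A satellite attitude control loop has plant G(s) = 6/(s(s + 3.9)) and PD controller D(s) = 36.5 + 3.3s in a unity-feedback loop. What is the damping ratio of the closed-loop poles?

Forward path: (36.5 + 3.3s)·6/(s(s+3.9)). The closed-loop characteristic equation is s² + (3.9 + 6·3.3)s + 6·36.5 = 0.
That is s² + 23.7s + 219 = 0, so ω_n = 14.8 rad/s and ζ = 23.7/(2·14.8) = 0.8007.

ζ = 0.801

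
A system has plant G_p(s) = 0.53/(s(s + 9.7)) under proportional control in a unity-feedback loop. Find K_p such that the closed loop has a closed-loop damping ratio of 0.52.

K_p = 164

Closed-loop characteristic equation: s² + 9.7s + K_p·0.53 = 0.
So ω_n = √(0.53K_p) and 2ζω_n = 9.7, giving ζ = 9.7/(2√(0.53K_p)).
Setting ζ = 0.52: √(0.53K_p) = 9.7/(2·0.52) = 9.327, so K_p = 86.99/0.53 = 164.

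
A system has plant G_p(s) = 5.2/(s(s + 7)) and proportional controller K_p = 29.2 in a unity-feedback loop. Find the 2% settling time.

Closed-loop characteristic equation: s² + 7s + 151.8 = 0, so ω_n = 12.32 rad/s and ζ = 7/(2·12.32) = 0.284.
2% settling time T_s ≈ 4/(ζω_n) = 4/3.5 = 1.14 s.

T_s ≈ 1.14 s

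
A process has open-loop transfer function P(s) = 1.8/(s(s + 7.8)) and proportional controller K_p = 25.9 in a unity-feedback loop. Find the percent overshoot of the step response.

From 1 + K_pP(s) = 0: s² + 7.8s + 46.62 = 0 ⇒ ω_n = 6.828, ζ = 0.5712.
%OS = 100·exp(−πζ/√(1−ζ²)) = 100·exp(−π·0.5712/√0.6737) = 11.2%.

11.2%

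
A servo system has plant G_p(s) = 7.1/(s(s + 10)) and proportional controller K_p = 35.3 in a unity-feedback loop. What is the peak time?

T_p = 0.209 s

The closed-loop denominator s² + 10s + 250.6 gives ω_n = √250.6 = 15.83 and ζ = 10/(2ω_n) = 0.3158.
Damped frequency ω_d = ω_n√(1−ζ²) = 15.02 rad/s, so peak time T_p = π/ω_d = 0.209 s.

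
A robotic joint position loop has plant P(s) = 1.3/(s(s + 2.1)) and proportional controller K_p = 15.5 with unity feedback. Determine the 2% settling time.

Closed-loop characteristic equation: s² + 2.1s + 20.15 = 0, so ω_n = 4.489 rad/s and ζ = 2.1/(2·4.489) = 0.2339.
2% settling time T_s ≈ 4/(ζω_n) = 4/1.05 = 3.81 s.

T_s ≈ 3.81 s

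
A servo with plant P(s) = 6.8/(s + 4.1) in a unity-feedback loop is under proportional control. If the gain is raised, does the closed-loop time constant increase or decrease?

The closed-loop bandwidth 4.1+K_p·6.8 grows with K_p, so τ shrinks.

decrease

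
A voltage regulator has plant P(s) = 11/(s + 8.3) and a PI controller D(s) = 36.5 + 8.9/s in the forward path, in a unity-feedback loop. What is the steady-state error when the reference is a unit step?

The open loop D(s)P(s) has a pole at the origin (type 1), so the static position error constant is infinite and e_ss = 1/(1+∞) = 0.

0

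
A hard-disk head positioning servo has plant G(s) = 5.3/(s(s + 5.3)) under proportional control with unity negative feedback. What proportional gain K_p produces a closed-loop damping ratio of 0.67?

K_p = 2.95

Closed-loop characteristic equation: s² + 5.3s + K_p·5.3 = 0.
So ω_n = √(5.3K_p) and 2ζω_n = 5.3, giving ζ = 5.3/(2√(5.3K_p)).
Setting ζ = 0.67: √(5.3K_p) = 5.3/(2·0.67) = 3.955, so K_p = 15.64/5.3 = 2.95.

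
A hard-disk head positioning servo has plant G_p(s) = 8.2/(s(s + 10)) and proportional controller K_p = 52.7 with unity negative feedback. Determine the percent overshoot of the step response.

45.9%

From 1 + K_pG_p(s) = 0: s² + 10s + 432.1 = 0 ⇒ ω_n = 20.79, ζ = 0.2405.
%OS = 100·exp(−πζ/√(1−ζ²)) = 100·exp(−π·0.2405/√0.9421) = 45.9%.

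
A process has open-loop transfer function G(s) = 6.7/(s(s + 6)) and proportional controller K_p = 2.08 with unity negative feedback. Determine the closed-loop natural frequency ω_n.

ω_n = 3.73 rad/s

With unity feedback the closed-loop characteristic equation is s² + 6s + 2.08·6.7 = s² + 6s + 13.94 = 0.
Matching s² + 2ζω_n s + ω_n²: ω_n = √13.94 = 3.733 rad/s and 2ζω_n = 6, so ζ = 6/(2·3.733) = 0.804.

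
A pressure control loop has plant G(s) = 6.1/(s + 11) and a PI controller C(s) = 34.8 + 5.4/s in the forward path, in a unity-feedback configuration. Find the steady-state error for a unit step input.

0

The open loop C(s)G(s) has a pole at the origin (type 1), so the static position error constant is infinite and e_ss = 1/(1+∞) = 0.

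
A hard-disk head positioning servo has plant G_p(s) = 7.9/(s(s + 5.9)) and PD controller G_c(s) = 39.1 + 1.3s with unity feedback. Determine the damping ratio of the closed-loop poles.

Forward path: (39.1 + 1.3s)·7.9/(s(s+5.9)). The closed-loop characteristic equation is s² + (5.9 + 7.9·1.3)s + 7.9·39.1 = 0.
That is s² + 16.17s + 308.9 = 0, so ω_n = 17.58 rad/s and ζ = 16.17/(2·17.58) = 0.46.

ζ = 0.46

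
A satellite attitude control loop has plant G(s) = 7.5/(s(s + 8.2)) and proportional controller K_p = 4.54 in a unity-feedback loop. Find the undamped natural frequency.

ω_n = 5.84 rad/s

The closed-loop denominator is s(s+8.2) + 4.54·7.5 = s² + 8.2s + 34.05.
Matching s² + 2ζω_n s + ω_n²: ω_n = √34.05 = 5.835 rad/s and 2ζω_n = 8.2, so ζ = 8.2/(2·5.835) = 0.703.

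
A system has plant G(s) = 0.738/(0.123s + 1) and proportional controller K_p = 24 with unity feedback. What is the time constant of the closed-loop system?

τ = 0.00657 s

Closed loop: T(s) = K_p·G/(1+K_p·G) = 17.71/(0.123s + 1 + 17.71), with pole at s = −(1 + 17.71)/0.123 = −152.1.
Closed-loop time constant τ = 1/152.1 = 0.00657 s.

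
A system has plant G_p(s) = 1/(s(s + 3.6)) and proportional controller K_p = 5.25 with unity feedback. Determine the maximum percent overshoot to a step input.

Closed-loop characteristic equation: s² + 3.6s + 5.25 = 0, so ω_n = 2.291 rad/s and ζ = 3.6/(2·2.291) = 0.7856.
%OS = 100·exp(−πζ/√(1−ζ²)) = 100·exp(−π·0.7856/√0.3829) = 1.85%.

1.85%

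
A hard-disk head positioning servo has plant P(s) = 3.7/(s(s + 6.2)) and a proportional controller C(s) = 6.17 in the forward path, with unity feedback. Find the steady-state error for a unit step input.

The open loop C(s)P(s) has a pole at the origin (type 1), so the static position error constant is infinite and e_ss = 1/(1+∞) = 0.

0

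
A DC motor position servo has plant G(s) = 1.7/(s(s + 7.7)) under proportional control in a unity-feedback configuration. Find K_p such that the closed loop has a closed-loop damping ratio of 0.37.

K_p = 63.7

Closed-loop characteristic equation: s² + 7.7s + K_p·1.7 = 0.
So ω_n = √(1.7K_p) and 2ζω_n = 7.7, giving ζ = 7.7/(2√(1.7K_p)).
Setting ζ = 0.37: √(1.7K_p) = 7.7/(2·0.37) = 10.41, so K_p = 108.3/1.7 = 63.7.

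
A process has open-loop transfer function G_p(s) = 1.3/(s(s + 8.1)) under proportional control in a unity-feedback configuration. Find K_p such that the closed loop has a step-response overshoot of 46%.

From %OS = 100·exp(−πζ/√(1−ζ²)) = 46%, ζ = −ln(0.46)/√(π²+ln²(0.46)) = 0.24.
Characteristic equation s² + 8.1s + 1.3K_p = 0 gives ζ = 8.1/(2√(1.3K_p)).
Setting ζ = 0.24: √(1.3K_p) = 8.1/(2·0.24) = 16.88, so K_p = 284.9/1.3 = 219.

K_p = 219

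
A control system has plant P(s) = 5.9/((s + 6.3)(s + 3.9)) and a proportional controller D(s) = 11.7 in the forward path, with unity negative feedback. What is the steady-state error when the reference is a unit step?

0.263

The loop is type 0. Static position error constant K_pos = D(0)·P(0) = 11.7·0.2401 = 2.81.
Steady-state error to a unit step: e_ss = 1/(1+K_pos) = 1/3.81 = 0.263.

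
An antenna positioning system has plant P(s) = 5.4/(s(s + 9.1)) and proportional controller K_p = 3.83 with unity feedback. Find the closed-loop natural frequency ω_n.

ω_n = 4.55 rad/s

1 + K_p·P(s) = 0 gives s² + 9.1s + 20.68 = 0.
So ω_n² = 20.68 ⇒ ω_n = 4.548 rad/s, and ζ = 9.1/(2ω_n) = 1.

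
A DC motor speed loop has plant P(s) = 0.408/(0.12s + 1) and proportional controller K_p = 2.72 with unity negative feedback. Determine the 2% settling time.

T_s ≈ 0.228 s

Closed loop: T(s) = K_p·P/(1+K_p·P) = 1.11/(0.12s + 1 + 1.11), with pole at s = −(1 + 1.11)/0.12 = −17.58.
τ = 1/17.58 = 0.05688 s, so 2% settling time ≈ 4τ = 0.228 s.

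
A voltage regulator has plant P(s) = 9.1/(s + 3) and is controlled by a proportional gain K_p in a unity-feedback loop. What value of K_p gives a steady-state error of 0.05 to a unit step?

For a type-0 loop with proportional control, e_ss = 1/(1 + K_p·P(0)).
P(0) = 3.033. Require 1/(1 + K_p·3.033) = 0.05, so 1 + 3.033·K_p = 20.
K_p = (20 − 1)/3.033 = 6.26.

K_p = 6.26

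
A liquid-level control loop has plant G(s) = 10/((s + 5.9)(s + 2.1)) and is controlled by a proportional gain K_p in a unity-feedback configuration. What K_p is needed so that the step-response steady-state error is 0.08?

K_p = 14.2

The loop is type 0, so e_ss(step) = 1/(1 + K_pos) with K_pos = K_p·G(0).
G(0) = 0.8071. Require 1/(1 + K_p·0.8071) = 0.08, so 1 + 0.8071·K_p = 12.5.
K_p = (12.5 − 1)/0.8071 = 14.2.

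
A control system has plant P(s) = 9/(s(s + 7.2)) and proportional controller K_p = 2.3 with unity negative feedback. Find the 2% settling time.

T_s ≈ 1.11 s

From 1 + K_pP(s) = 0: s² + 7.2s + 20.7 = 0 ⇒ ω_n = 4.55, ζ = 0.7913.
2% settling time T_s ≈ 4/(ζω_n) = 4/3.6 = 1.11 s.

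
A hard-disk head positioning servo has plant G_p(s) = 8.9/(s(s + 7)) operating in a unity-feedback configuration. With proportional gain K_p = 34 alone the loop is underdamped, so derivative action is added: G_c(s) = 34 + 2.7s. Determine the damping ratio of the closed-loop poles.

Forward path: (34 + 2.7s)·8.9/(s(s+7)). The closed-loop characteristic equation is s² + (7 + 8.9·2.7)s + 8.9·34 = 0.
That is s² + 31.03s + 302.6 = 0, so ω_n = 17.4 rad/s and ζ = 31.03/(2·17.4) = 0.8919.

ζ = 0.892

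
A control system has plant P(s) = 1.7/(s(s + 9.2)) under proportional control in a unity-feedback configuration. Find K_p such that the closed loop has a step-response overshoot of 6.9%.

From %OS = 100·exp(−πζ/√(1−ζ²)) = 6.9%, ζ = −ln(0.069)/√(π²+ln²(0.069)) = 0.6481.
Characteristic equation s² + 9.2s + 1.7K_p = 0 gives ζ = 9.2/(2√(1.7K_p)).
Setting ζ = 0.6481: √(1.7K_p) = 9.2/(2·0.6481) = 7.098, so K_p = 50.38/1.7 = 29.6.

K_p = 29.6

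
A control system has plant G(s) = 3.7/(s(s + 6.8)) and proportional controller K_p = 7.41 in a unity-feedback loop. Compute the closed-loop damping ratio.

ζ = 0.649

With unity feedback the closed-loop characteristic equation is s² + 6.8s + 7.41·3.7 = s² + 6.8s + 27.42 = 0.
Matching s² + 2ζω_n s + ω_n²: ω_n = √27.42 = 5.236 rad/s and 2ζω_n = 6.8, so ζ = 6.8/(2·5.236) = 0.649.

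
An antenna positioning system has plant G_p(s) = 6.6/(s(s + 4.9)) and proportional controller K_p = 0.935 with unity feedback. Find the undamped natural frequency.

ω_n = 2.48 rad/s

With unity feedback the closed-loop characteristic equation is s² + 4.9s + 0.935·6.6 = s² + 4.9s + 6.171 = 0.
Matching s² + 2ζω_n s + ω_n²: ω_n = √6.171 = 2.484 rad/s and 2ζω_n = 4.9, so ζ = 4.9/(2·2.484) = 0.986.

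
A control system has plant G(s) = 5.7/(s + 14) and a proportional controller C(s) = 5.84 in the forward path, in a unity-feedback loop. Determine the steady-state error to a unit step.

The loop is type 0. Static position error constant K_pos = C(0)·G(0) = 5.84·0.4071 = 2.378.
Steady-state error to a unit step: e_ss = 1/(1+K_pos) = 1/3.378 = 0.296.

0.296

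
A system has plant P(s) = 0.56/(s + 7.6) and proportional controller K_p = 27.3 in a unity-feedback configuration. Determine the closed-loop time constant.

τ = 0.0437 s

Closed-loop transfer function: T(s) = K_p·P(s)/(1 + K_p·P(s)) = 15.29/(s + 7.6 + 15.29) = 15.29/(s + 22.89).
Time constant τ = 1/22.89 = 0.0437 s.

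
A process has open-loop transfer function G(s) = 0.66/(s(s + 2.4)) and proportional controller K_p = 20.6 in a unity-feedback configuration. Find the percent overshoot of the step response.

33.9%

Closed-loop characteristic equation: s² + 2.4s + 13.6 = 0, so ω_n = 3.687 rad/s and ζ = 2.4/(2·3.687) = 0.3254.
%OS = 100·exp(−πζ/√(1−ζ²)) = 100·exp(−π·0.3254/√0.8941) = 33.9%.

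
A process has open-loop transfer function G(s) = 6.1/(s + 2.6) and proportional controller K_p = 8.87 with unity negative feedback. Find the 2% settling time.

Closed-loop transfer function: T(s) = K_p·G(s)/(1 + K_p·G(s)) = 54.11/(s + 2.6 + 54.11) = 54.11/(s + 56.71).
Time constant τ = 1/56.71 = 0.01763 s, so the 2% settling time is about 4τ = 0.0705 s.

T_s ≈ 0.0705 s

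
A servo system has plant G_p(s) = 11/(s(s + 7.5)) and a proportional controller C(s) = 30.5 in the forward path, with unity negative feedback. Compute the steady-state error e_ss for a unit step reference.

The open loop C(s)G_p(s) has a pole at the origin (type 1), so the static position error constant is infinite and e_ss = 1/(1+∞) = 0.

0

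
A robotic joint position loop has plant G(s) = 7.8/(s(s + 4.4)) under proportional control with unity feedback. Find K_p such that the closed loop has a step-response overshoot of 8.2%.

From %OS = 100·exp(−πζ/√(1−ζ²)) = 8.2%, ζ = −ln(0.082)/√(π²+ln²(0.082)) = 0.6228.
Characteristic equation s² + 4.4s + 7.8K_p = 0 gives ζ = 4.4/(2√(7.8K_p)).
Setting ζ = 0.6228: √(7.8K_p) = 4.4/(2·0.6228) = 3.532, so K_p = 12.48/7.8 = 1.6.

K_p = 1.6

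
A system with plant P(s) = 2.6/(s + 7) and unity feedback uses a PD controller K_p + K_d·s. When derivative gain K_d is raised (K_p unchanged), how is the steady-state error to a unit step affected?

At s = 0 the derivative term contributes nothing: C(0) = K_p regardless of K_d, so K_pos = K_p·P(0) and e_ss are unchanged.

unchanged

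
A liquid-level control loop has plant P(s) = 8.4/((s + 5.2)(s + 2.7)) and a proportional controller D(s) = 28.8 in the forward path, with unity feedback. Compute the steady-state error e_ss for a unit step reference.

0.0549

The loop is type 0. Static position error constant K_pos = D(0)·P(0) = 28.8·0.5983 = 17.23.
Steady-state error to a unit step: e_ss = 1/(1+K_pos) = 1/18.23 = 0.0549.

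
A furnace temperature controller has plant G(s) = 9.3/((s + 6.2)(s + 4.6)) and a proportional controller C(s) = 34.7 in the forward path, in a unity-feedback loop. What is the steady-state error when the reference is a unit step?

The loop is type 0. Static position error constant K_pos = C(0)·G(0) = 34.7·0.3261 = 11.32.
Steady-state error to a unit step: e_ss = 1/(1+K_pos) = 1/12.32 = 0.0812.

0.0812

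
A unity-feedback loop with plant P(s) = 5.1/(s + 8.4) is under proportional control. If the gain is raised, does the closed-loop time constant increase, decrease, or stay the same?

Closed-loop pole is at s = −(8.4+K_p·5.1); larger K_p moves it further left, so τ = 1/(8.4+K_p·5.1) decreases.

decrease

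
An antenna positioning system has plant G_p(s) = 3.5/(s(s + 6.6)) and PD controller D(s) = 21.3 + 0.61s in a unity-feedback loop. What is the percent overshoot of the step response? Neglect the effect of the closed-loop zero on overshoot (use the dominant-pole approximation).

Forward path: (21.3 + 0.61s)·3.5/(s(s+6.6)). The closed-loop characteristic equation is s² + (6.6 + 3.5·0.61)s + 3.5·21.3 = 0.
That is s² + 8.735s + 74.55 = 0, so ω_n = 8.634 rad/s and ζ = 8.735/(2·8.634) = 0.5058.
%OS = 100·exp(−πζ/√(1−ζ²)) = 15.8%.

15.8%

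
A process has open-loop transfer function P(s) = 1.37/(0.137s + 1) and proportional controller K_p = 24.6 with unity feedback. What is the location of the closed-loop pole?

s = -253.3

Closed loop: T(s) = K_p·P/(1+K_p·P) = 33.7/(0.137s + 1 + 33.7), with pole at s = −(1 + 33.7)/0.137 = −253.3.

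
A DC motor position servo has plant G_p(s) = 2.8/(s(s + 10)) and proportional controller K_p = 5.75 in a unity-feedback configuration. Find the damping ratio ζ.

The closed-loop denominator is s(s+10) + 5.75·2.8 = s² + 10s + 16.1.
So ω_n² = 16.1 ⇒ ω_n = 4.012 rad/s, and ζ = 10/(2ω_n) = 1.25.

ζ = 1.25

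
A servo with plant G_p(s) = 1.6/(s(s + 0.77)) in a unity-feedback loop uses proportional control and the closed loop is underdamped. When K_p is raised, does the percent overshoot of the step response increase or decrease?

increase

ζ = 0.77/(2√(1.6K_p)) decreases as K_p grows; lower damping means more overshoot.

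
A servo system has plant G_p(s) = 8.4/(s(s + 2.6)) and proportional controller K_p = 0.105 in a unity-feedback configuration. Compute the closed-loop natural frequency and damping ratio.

1 + K_p·G_p(s) = 0 gives s² + 2.6s + 0.882 = 0.
So ω_n² = 0.882 ⇒ ω_n = 0.9391 rad/s, and ζ = 2.6/(2ω_n) = 1.38.

ω_n = 0.939 rad/s, ζ = 1.38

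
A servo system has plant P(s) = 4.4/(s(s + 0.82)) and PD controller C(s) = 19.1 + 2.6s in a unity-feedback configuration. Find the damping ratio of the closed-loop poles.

Forward path: (19.1 + 2.6s)·4.4/(s(s+0.82)). The closed-loop characteristic equation is s² + (0.82 + 4.4·2.6)s + 4.4·19.1 = 0.
That is s² + 12.26s + 84.04 = 0, so ω_n = 9.167 rad/s and ζ = 12.26/(2·9.167) = 0.6687.

ζ = 0.669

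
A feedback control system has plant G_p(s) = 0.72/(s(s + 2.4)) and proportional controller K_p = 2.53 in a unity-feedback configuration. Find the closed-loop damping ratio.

ζ = 0.889

The closed-loop denominator is s(s+2.4) + 2.53·0.72 = s² + 2.4s + 1.822.
Matching s² + 2ζω_n s + ω_n²: ω_n = √1.822 = 1.35 rad/s and 2ζω_n = 2.4, so ζ = 2.4/(2·1.35) = 0.889.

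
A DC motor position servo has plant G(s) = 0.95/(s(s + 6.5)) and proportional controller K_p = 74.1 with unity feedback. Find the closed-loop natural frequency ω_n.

ω_n = 8.39 rad/s

The closed-loop denominator is s(s+6.5) + 74.1·0.95 = s² + 6.5s + 70.39.
So ω_n² = 70.39 ⇒ ω_n = 8.39 rad/s, and ζ = 6.5/(2ω_n) = 0.387.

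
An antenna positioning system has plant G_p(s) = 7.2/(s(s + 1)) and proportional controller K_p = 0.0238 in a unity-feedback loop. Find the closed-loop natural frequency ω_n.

ω_n = 0.414 rad/s

The closed-loop denominator is s(s+1) + 0.0238·7.2 = s² + 1s + 0.1714.
So ω_n² = 0.1714 ⇒ ω_n = 0.414 rad/s, and ζ = 1/(2ω_n) = 1.21.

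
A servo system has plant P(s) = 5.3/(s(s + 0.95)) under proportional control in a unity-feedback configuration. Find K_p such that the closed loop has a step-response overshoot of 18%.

K_p = 0.185

From %OS = 100·exp(−πζ/√(1−ζ²)) = 18%, ζ = −ln(0.18)/√(π²+ln²(0.18)) = 0.4791.
Characteristic equation s² + 0.95s + 5.3K_p = 0 gives ζ = 0.95/(2√(5.3K_p)).
Setting ζ = 0.4791: √(5.3K_p) = 0.95/(2·0.4791) = 0.9914, so K_p = 0.9829/5.3 = 0.185.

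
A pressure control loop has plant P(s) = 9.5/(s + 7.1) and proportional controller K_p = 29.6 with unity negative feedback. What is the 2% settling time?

T_s ≈ 0.0139 s

Closed-loop transfer function: T(s) = K_p·P(s)/(1 + K_p·P(s)) = 281.2/(s + 7.1 + 281.2) = 281.2/(s + 288.3).
Time constant τ = 1/288.3 = 0.003469 s, so the 2% settling time is about 4τ = 0.0139 s.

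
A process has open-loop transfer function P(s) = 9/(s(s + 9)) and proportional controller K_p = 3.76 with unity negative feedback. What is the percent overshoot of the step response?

The closed-loop denominator s² + 9s + 33.84 gives ω_n = √33.84 = 5.817 and ζ = 9/(2ω_n) = 0.7736.
%OS = 100·exp(−πζ/√(1−ζ²)) = 100·exp(−π·0.7736/√0.4016) = 2.16%.

2.16%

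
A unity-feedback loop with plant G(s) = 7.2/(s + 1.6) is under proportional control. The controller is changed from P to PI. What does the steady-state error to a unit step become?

0

Adding integral action puts a pole at s = 0 in the forward path, raising the system type to 1; a type-1 loop has zero steady-state error to a step.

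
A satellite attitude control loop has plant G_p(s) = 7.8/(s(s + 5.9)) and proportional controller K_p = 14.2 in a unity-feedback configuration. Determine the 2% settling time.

T_s ≈ 1.36 s

The closed-loop denominator s² + 5.9s + 110.8 gives ω_n = √110.8 = 10.52 and ζ = 5.9/(2ω_n) = 0.2803.
2% settling time T_s ≈ 4/(ζω_n) = 4/2.95 = 1.36 s.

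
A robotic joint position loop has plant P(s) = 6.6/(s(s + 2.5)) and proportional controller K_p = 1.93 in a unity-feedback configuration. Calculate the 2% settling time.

From 1 + K_pP(s) = 0: s² + 2.5s + 12.74 = 0 ⇒ ω_n = 3.569, ζ = 0.3502.
2% settling time T_s ≈ 4/(ζω_n) = 4/1.25 = 3.2 s.

T_s ≈ 3.2 s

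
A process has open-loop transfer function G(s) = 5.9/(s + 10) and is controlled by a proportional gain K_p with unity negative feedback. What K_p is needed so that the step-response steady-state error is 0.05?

Steady-state error for a unit step on this type-0 loop is 1/(1 + K_p·G(0)).
G(0) = 0.59. Require 1/(1 + K_p·0.59) = 0.05, so 1 + 0.59·K_p = 20.
K_p = (20 − 1)/0.59 = 32.2.

K_p = 32.2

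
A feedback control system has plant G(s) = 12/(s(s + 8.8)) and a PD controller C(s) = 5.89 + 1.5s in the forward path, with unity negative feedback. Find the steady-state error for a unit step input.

0

The open loop C(s)G(s) has a pole at the origin (type 1), so the static position error constant is infinite and e_ss = 1/(1+∞) = 0.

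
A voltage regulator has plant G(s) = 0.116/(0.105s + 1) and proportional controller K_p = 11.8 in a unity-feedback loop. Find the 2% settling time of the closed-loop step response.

T_s ≈ 0.177 s

Closed loop: T(s) = K_p·G/(1+K_p·G) = 1.369/(0.105s + 1 + 1.369), with pole at s = −(1 + 1.369)/0.105 = −22.56.
τ = 1/22.56 = 0.04433 s, so 2% settling time ≈ 4τ = 0.177 s.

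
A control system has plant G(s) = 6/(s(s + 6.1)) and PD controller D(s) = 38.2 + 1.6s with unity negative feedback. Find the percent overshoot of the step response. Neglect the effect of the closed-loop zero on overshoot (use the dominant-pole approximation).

14.9%

Forward path: (38.2 + 1.6s)·6/(s(s+6.1)). The closed-loop characteristic equation is s² + (6.1 + 6·1.6)s + 6·38.2 = 0.
That is s² + 15.7s + 229.2 = 0, so ω_n = 15.14 rad/s and ζ = 15.7/(2·15.14) = 0.5185.
%OS = 100·exp(−πζ/√(1−ζ²)) = 14.9%.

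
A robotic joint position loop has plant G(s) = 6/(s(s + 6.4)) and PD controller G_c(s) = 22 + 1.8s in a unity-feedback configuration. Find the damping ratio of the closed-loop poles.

ζ = 0.749

Forward path: (22 + 1.8s)·6/(s(s+6.4)). The closed-loop characteristic equation is s² + (6.4 + 6·1.8)s + 6·22 = 0.
That is s² + 17.2s + 132 = 0, so ω_n = 11.49 rad/s and ζ = 17.2/(2·11.49) = 0.7485.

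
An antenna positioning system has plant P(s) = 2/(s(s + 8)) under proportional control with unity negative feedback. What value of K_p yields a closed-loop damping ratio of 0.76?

K_p = 13.9

Closed-loop characteristic equation: s² + 8s + K_p·2 = 0.
So ω_n = √(2K_p) and 2ζω_n = 8, giving ζ = 8/(2√(2K_p)).
Setting ζ = 0.76: √(2K_p) = 8/(2·0.76) = 5.263, so K_p = 27.7/2 = 13.9.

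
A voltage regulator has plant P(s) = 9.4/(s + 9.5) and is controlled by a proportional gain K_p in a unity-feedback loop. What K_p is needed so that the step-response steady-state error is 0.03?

K_p = 32.7

For a type-0 loop with proportional control, e_ss = 1/(1 + K_p·P(0)).
P(0) = 0.9895. Require 1/(1 + K_p·0.9895) = 0.03, so 1 + 0.9895·K_p = 33.33.
K_p = (33.33 − 1)/0.9895 = 32.7.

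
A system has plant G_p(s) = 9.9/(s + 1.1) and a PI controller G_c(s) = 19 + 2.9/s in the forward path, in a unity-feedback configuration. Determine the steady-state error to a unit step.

The open loop G_c(s)G_p(s) has a pole at the origin (type 1), so the static position error constant is infinite and e_ss = 1/(1+∞) = 0.

0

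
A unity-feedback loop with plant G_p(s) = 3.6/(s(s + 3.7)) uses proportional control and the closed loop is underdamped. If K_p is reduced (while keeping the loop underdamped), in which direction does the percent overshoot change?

decrease

ζ = 3.7/(2√(3.6K_p)) rises as K_p falls; higher damping means less overshoot.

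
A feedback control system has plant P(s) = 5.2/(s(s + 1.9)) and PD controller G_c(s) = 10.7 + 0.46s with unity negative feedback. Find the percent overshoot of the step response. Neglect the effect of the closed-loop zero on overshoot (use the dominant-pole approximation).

Forward path: (10.7 + 0.46s)·5.2/(s(s+1.9)). The closed-loop characteristic equation is s² + (1.9 + 5.2·0.46)s + 5.2·10.7 = 0.
That is s² + 4.292s + 55.64 = 0, so ω_n = 7.459 rad/s and ζ = 4.292/(2·7.459) = 0.2877.
%OS = 100·exp(−πζ/√(1−ζ²)) = 38.9%.

38.9%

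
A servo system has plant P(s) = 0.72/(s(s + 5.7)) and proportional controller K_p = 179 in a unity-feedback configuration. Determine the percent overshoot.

The closed-loop denominator s² + 5.7s + 128.9 gives ω_n = √128.9 = 11.35 and ζ = 5.7/(2ω_n) = 0.251.
%OS = 100·exp(−πζ/√(1−ζ²)) = 100·exp(−π·0.251/√0.937) = 44.3%.

44.3%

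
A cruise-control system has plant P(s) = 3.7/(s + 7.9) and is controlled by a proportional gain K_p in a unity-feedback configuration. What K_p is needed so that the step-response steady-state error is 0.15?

The loop is type 0, so e_ss(step) = 1/(1 + K_pos) with K_pos = K_p·P(0).
P(0) = 0.4684. Require 1/(1 + K_p·0.4684) = 0.15, so 1 + 0.4684·K_p = 6.667.
K_p = (6.667 − 1)/0.4684 = 12.1.

K_p = 12.1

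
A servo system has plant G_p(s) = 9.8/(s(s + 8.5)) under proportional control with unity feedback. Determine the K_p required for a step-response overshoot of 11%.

From %OS = 100·exp(−πζ/√(1−ζ²)) = 11%, ζ = −ln(0.11)/√(π²+ln²(0.11)) = 0.5749.
Characteristic equation s² + 8.5s + 9.8K_p = 0 gives ζ = 8.5/(2√(9.8K_p)).
Setting ζ = 0.5749: √(9.8K_p) = 8.5/(2·0.5749) = 7.393, so K_p = 54.65/9.8 = 5.58.

K_p = 5.58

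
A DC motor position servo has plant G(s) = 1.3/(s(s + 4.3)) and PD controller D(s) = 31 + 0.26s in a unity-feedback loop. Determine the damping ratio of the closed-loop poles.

ζ = 0.365

Forward path: (31 + 0.26s)·1.3/(s(s+4.3)). The closed-loop characteristic equation is s² + (4.3 + 1.3·0.26)s + 1.3·31 = 0.
That is s² + 4.638s + 40.3 = 0, so ω_n = 6.348 rad/s and ζ = 4.638/(2·6.348) = 0.3653.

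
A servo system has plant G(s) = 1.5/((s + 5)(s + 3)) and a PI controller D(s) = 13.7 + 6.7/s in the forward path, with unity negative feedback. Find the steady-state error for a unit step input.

0

The open loop D(s)G(s) has a pole at the origin (type 1), so the static position error constant is infinite and e_ss = 1/(1+∞) = 0.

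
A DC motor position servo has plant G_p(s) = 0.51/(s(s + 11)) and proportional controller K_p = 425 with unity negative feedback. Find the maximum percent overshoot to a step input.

28.2%

Closed-loop characteristic equation: s² + 11s + 216.8 = 0, so ω_n = 14.72 rad/s and ζ = 11/(2·14.72) = 0.3736.
%OS = 100·exp(−πζ/√(1−ζ²)) = 100·exp(−π·0.3736/√0.8604) = 28.2%.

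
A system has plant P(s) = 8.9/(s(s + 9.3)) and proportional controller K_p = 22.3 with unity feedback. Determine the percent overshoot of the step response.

Closed-loop characteristic equation: s² + 9.3s + 198.5 = 0, so ω_n = 14.09 rad/s and ζ = 9.3/(2·14.09) = 0.3301.
%OS = 100·exp(−πζ/√(1−ζ²)) = 100·exp(−π·0.3301/√0.8911) = 33.3%.

33.3%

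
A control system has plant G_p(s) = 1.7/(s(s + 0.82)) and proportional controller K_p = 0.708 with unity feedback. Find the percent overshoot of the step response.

28.2%

From 1 + K_pG_p(s) = 0: s² + 0.82s + 1.204 = 0 ⇒ ω_n = 1.097, ζ = 0.3737.
%OS = 100·exp(−πζ/√(1−ζ²)) = 100·exp(−π·0.3737/√0.8603) = 28.2%.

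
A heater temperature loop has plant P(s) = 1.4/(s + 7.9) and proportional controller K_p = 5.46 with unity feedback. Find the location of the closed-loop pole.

Closed-loop transfer function: T(s) = K_p·P(s)/(1 + K_p·P(s)) = 7.644/(s + 7.9 + 7.644) = 7.644/(s + 15.54).
The closed-loop pole is at s = −15.54.

s = -15.54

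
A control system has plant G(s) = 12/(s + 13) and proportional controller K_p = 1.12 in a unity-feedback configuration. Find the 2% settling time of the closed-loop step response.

Closed-loop transfer function: T(s) = K_p·G(s)/(1 + K_p·G(s)) = 13.44/(s + 13 + 13.44) = 13.44/(s + 26.44).
Time constant τ = 1/26.44 = 0.03782 s, so the 2% settling time is about 4τ = 0.151 s.

T_s ≈ 0.151 s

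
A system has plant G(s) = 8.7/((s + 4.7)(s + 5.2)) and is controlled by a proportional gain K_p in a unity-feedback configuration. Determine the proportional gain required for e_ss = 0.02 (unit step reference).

Steady-state error for a unit step on this type-0 loop is 1/(1 + K_p·G(0)).
G(0) = 0.356. Require 1/(1 + K_p·0.356) = 0.02, so 1 + 0.356·K_p = 50.
K_p = (50 − 1)/0.356 = 138.

K_p = 138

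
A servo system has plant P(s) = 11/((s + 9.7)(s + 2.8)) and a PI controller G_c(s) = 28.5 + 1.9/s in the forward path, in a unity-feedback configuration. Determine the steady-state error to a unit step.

The open loop G_c(s)P(s) has a pole at the origin (type 1), so the static position error constant is infinite and e_ss = 1/(1+∞) = 0.

0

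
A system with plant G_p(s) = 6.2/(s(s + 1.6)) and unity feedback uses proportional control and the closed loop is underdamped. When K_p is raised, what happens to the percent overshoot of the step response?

ζ = 1.6/(2√(6.2K_p)) decreases as K_p grows; lower damping means more overshoot.

increase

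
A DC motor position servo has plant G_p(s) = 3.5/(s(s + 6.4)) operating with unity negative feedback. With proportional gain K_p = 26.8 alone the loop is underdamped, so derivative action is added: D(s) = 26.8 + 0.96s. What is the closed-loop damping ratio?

ζ = 0.504

Forward path: (26.8 + 0.96s)·3.5/(s(s+6.4)). The closed-loop characteristic equation is s² + (6.4 + 3.5·0.96)s + 3.5·26.8 = 0.
That is s² + 9.76s + 93.8 = 0, so ω_n = 9.685 rad/s and ζ = 9.76/(2·9.685) = 0.5039.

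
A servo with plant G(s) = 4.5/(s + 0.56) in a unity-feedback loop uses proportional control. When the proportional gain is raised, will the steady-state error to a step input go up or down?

The position error constant K_pos = K_p·G(0) grows with K_p, and e_ss = 1/(1+K_pos) falls.

decrease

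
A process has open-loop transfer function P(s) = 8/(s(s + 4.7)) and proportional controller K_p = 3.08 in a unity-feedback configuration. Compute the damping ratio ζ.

The closed-loop denominator is s(s+4.7) + 3.08·8 = s² + 4.7s + 24.64.
Matching s² + 2ζω_n s + ω_n²: ω_n = √24.64 = 4.964 rad/s and 2ζω_n = 4.7, so ζ = 4.7/(2·4.964) = 0.473.

ζ = 0.473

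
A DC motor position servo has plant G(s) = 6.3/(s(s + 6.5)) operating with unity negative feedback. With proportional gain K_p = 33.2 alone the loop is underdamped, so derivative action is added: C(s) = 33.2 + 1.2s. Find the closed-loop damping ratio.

ζ = 0.486

Forward path: (33.2 + 1.2s)·6.3/(s(s+6.5)). The closed-loop characteristic equation is s² + (6.5 + 6.3·1.2)s + 6.3·33.2 = 0.
That is s² + 14.06s + 209.2 = 0, so ω_n = 14.46 rad/s and ζ = 14.06/(2·14.46) = 0.4861.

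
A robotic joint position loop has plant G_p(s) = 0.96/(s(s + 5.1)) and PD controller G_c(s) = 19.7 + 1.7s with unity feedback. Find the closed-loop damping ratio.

ζ = 0.774

Forward path: (19.7 + 1.7s)·0.96/(s(s+5.1)). The closed-loop characteristic equation is s² + (5.1 + 0.96·1.7)s + 0.96·19.7 = 0.
That is s² + 6.732s + 18.91 = 0, so ω_n = 4.349 rad/s and ζ = 6.732/(2·4.349) = 0.774.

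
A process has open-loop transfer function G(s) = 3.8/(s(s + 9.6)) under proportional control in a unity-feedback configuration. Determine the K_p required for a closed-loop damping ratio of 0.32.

Closed-loop characteristic equation: s² + 9.6s + K_p·3.8 = 0.
So ω_n = √(3.8K_p) and 2ζω_n = 9.6, giving ζ = 9.6/(2√(3.8K_p)).
Setting ζ = 0.32: √(3.8K_p) = 9.6/(2·0.32) = 15, so K_p = 225/3.8 = 59.2.

K_p = 59.2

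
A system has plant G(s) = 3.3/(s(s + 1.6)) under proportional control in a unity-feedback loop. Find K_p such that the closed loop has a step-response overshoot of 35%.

K_p = 1.93

From %OS = 100·exp(−πζ/√(1−ζ²)) = 35%, ζ = −ln(0.35)/√(π²+ln²(0.35)) = 0.3169.
Characteristic equation s² + 1.6s + 3.3K_p = 0 gives ζ = 1.6/(2√(3.3K_p)).
Setting ζ = 0.3169: √(3.3K_p) = 1.6/(2·0.3169) = 2.524, so K_p = 6.371/3.3 = 1.93.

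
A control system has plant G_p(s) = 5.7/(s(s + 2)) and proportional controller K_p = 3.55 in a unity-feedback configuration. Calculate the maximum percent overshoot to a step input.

48.9%

The closed-loop denominator s² + 2s + 20.23 gives ω_n = √20.23 = 4.498 and ζ = 2/(2ω_n) = 0.2223.
%OS = 100·exp(−πζ/√(1−ζ²)) = 100·exp(−π·0.2223/√0.9506) = 48.9%.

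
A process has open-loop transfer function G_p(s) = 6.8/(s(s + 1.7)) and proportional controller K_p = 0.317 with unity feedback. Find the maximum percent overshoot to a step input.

10.7%

Closed-loop characteristic equation: s² + 1.7s + 2.156 = 0, so ω_n = 1.468 rad/s and ζ = 1.7/(2·1.468) = 0.5789.
%OS = 100·exp(−πζ/√(1−ζ²)) = 100·exp(−π·0.5789/√0.6648) = 10.7%.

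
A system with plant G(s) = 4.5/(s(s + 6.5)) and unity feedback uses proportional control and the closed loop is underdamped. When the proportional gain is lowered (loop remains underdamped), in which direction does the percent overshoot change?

ζ = 6.5/(2√(4.5K_p)) rises as K_p falls; higher damping means less overshoot.

decrease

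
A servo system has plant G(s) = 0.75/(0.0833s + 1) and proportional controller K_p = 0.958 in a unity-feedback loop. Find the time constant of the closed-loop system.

Closed loop: T(s) = K_p·G/(1+K_p·G) = 0.7185/(0.0833s + 1 + 0.7185), with pole at s = −(1 + 0.7185)/0.0833 = −20.63.
Closed-loop time constant τ = 1/20.63 = 0.0485 s.

τ = 0.0485 s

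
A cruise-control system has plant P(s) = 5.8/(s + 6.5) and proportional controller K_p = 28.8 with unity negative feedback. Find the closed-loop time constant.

Closed-loop transfer function: T(s) = K_p·P(s)/(1 + K_p·P(s)) = 167/(s + 6.5 + 167) = 167/(s + 173.5).
Time constant τ = 1/173.5 = 0.00576 s.

τ = 0.00576 s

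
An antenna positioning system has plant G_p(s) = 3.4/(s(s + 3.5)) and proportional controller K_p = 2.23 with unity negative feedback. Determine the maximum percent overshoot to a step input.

7.53%

Closed-loop characteristic equation: s² + 3.5s + 7.582 = 0, so ω_n = 2.754 rad/s and ζ = 3.5/(2·2.754) = 0.6355.
%OS = 100·exp(−πζ/√(1−ζ²)) = 100·exp(−π·0.6355/√0.5961) = 7.53%.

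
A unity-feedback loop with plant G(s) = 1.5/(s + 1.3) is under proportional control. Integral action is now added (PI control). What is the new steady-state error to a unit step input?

Adding integral action puts a pole at s = 0 in the forward path, raising the system type to 1; a type-1 loop has zero steady-state error to a step.

0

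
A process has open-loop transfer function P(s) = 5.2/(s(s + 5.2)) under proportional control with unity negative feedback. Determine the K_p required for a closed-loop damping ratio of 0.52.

K_p = 4.81

Closed-loop characteristic equation: s² + 5.2s + K_p·5.2 = 0.
So ω_n = √(5.2K_p) and 2ζω_n = 5.2, giving ζ = 5.2/(2√(5.2K_p)).
Setting ζ = 0.52: √(5.2K_p) = 5.2/(2·0.52) = 5, so K_p = 25/5.2 = 4.81.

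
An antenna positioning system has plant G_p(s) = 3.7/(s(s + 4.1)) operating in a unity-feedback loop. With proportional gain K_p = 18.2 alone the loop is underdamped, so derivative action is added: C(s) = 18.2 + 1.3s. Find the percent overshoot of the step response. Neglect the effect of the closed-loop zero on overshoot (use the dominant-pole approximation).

Forward path: (18.2 + 1.3s)·3.7/(s(s+4.1)). The closed-loop characteristic equation is s² + (4.1 + 3.7·1.3)s + 3.7·18.2 = 0.
That is s² + 8.91s + 67.34 = 0, so ω_n = 8.206 rad/s and ζ = 8.91/(2·8.206) = 0.5429.
%OS = 100·exp(−πζ/√(1−ζ²)) = 13.1%.

13.1%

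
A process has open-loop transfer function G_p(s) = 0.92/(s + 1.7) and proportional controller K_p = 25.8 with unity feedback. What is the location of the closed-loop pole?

s = -25.44

Closed-loop transfer function: T(s) = K_p·G_p(s)/(1 + K_p·G_p(s)) = 23.74/(s + 1.7 + 23.74) = 23.74/(s + 25.44).
The closed-loop pole is at s = −25.44.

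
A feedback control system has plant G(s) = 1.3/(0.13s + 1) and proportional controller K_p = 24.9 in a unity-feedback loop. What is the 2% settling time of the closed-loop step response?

T_s ≈ 0.0156 s

Closed loop: T(s) = K_p·G/(1+K_p·G) = 32.37/(0.13s + 1 + 32.37), with pole at s = −(1 + 32.37)/0.13 = −256.7.
τ = 1/256.7 = 0.003896 s, so 2% settling time ≈ 4τ = 0.0156 s.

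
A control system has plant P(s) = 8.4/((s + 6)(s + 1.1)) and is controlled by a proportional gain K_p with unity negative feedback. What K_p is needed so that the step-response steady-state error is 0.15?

K_p = 4.45

For a type-0 loop with proportional control, e_ss = 1/(1 + K_p·P(0)).
P(0) = 1.273. Require 1/(1 + K_p·1.273) = 0.15, so 1 + 1.273·K_p = 6.667.
K_p = (6.667 − 1)/1.273 = 4.45.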